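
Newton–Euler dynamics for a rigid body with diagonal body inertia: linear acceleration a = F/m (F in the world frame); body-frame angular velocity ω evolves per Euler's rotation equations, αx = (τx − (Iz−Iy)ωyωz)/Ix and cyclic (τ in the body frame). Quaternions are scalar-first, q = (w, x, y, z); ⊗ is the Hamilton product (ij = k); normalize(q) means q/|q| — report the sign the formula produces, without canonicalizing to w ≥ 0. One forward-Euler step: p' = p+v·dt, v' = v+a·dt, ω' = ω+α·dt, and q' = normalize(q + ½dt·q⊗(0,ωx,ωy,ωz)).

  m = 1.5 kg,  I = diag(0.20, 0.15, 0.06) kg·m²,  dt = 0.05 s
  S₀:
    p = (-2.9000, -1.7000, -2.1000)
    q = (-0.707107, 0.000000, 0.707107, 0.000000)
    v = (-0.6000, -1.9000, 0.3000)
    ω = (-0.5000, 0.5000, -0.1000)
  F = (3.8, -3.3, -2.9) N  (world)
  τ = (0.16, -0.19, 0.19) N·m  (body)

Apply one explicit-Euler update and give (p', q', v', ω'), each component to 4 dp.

p' = (-2.9300, -1.7950, -2.0850)
q' = (-0.7158, 0.0071, 0.6982, 0.0106)
v' = (-0.4733, -2.0100, 0.2033)
ω' = (-0.4611, 0.4343, 0.0479)

a = (2.5333, -2.2000, -1.9333)
p' = p + v·dt = (-2.9300, -1.7950, -2.0850)
new velocity v' = (-0.4733, -2.0100, 0.2033)
ω×(Iω) gyroscopic = (0.0045, 0.0070, 0.0125)
α = I⁻¹(τ − ω×Iω) = (0.7775, -1.3133, 2.9583)
new body rate ω' = (-0.4611, 0.4343, 0.0479)
2q̇ = q⊗(0,ω) = (-0.3535535, 0.2828428, -0.3535535, 0.4242642)
updated quaternion q' = (-0.7158, 0.0071, 0.6982, 0.0106)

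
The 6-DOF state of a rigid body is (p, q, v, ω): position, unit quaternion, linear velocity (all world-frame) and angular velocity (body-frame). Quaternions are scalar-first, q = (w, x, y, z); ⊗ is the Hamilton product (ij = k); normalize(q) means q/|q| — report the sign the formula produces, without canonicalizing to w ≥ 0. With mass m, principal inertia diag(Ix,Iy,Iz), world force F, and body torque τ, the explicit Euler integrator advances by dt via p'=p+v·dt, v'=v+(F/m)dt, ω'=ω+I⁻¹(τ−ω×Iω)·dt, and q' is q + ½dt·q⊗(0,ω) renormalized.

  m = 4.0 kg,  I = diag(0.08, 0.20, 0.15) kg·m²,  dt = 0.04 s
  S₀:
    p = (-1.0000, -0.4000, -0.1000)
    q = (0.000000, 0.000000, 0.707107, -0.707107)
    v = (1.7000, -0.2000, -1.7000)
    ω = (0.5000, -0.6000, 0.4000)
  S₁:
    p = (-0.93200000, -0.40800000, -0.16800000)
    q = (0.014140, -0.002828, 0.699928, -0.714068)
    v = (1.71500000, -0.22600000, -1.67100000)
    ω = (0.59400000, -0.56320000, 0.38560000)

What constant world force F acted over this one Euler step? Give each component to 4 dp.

Δv = v₁−v₀ = (0.01500000, -0.02600000, 0.02900000)
m·(v₁−v₀)/dt = (1.5000, -2.6000, 2.9000)

F = (1.5000, -2.6000, 2.9000)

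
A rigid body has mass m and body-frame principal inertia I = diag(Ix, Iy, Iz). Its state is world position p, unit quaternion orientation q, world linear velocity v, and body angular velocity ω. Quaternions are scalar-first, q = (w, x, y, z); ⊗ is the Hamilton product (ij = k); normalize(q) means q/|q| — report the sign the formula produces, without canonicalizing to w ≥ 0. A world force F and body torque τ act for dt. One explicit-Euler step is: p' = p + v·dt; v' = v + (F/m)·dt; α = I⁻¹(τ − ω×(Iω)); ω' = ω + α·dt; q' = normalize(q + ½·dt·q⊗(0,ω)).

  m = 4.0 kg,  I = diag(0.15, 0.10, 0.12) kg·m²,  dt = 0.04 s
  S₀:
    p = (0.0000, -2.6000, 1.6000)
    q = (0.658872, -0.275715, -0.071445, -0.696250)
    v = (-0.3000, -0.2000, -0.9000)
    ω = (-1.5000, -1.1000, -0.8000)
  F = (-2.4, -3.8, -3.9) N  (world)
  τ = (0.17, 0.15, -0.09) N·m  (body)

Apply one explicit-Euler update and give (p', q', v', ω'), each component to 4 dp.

a = (-0.6000, -0.9500, -0.9750)
p' = p + v·dt = (-0.0120, -2.6080, 1.5640)
new velocity v' = (-0.3240, -0.2380, -0.9390)
angular accel α = (1.0160, 1.1400, -0.0625)
ω' = ω + α·dt = (-1.4594, -1.0544, -0.8025)
Hamilton product q⊗(0,ω) = (-1.0491620, -1.6970270, 0.0990438, -0.3309786)
q' = normalize(q + ½dt·q⊗(0,ω)) = (0.6374, -0.3094, -0.0694, -0.7023)

p' = (-0.0120, -2.6080, 1.5640)
q' = (0.6374, -0.3094, -0.0694, -0.7023)
v' = (-0.3240, -0.2380, -0.9390)
ω' = (-1.4594, -1.0544, -0.8025)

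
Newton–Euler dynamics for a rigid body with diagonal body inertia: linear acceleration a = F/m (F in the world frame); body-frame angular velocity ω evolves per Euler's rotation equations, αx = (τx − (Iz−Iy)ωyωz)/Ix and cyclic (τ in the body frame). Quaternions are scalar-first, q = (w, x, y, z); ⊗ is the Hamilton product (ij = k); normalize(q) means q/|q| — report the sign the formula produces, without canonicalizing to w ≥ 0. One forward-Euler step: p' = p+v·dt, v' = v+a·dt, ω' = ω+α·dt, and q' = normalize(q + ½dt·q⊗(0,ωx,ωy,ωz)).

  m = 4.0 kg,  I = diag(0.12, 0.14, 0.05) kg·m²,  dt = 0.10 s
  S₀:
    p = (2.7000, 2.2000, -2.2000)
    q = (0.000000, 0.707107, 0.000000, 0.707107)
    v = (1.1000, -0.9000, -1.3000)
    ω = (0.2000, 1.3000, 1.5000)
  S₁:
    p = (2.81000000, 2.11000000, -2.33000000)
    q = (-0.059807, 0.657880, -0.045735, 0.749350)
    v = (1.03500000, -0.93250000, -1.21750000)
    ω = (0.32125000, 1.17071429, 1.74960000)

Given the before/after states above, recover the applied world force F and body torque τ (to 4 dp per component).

F = (-2.6000, -1.3000, 3.3000)
τ = (-0.0300, -0.1600, 0.1300)

ω₁ − ω₀ = (0.12125000, -0.12928571, 0.24960000)
I·α + gyro = (-0.0300, -0.1600, 0.1300)
Δv = v₁−v₀ = (-0.06500000, -0.03250000, 0.08250000)
applied force F = (-2.6000, -1.3000, 3.3000)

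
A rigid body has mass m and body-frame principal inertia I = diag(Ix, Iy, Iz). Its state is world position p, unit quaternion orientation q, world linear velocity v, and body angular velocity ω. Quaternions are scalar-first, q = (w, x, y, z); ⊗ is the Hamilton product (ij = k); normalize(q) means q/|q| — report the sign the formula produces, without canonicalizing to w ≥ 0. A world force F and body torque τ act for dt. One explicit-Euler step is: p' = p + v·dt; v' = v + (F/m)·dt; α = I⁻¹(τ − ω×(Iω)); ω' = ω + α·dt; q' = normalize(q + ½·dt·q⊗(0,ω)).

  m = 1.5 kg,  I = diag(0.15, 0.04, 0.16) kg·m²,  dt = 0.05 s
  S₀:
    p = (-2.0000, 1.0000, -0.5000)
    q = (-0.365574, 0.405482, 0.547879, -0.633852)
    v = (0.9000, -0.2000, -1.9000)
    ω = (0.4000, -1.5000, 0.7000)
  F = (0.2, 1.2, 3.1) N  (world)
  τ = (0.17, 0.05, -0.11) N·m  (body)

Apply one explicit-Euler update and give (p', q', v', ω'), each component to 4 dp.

p' = (-1.9550, 0.9900, -0.5950)
q' = (-0.3377, 0.3873, 0.5477, -0.6603)
v' = (0.9067, -0.1600, -1.7967)
ω' = (0.4987, -1.4340, 0.6450)

a = (0.1333, 0.8000, 2.0667)
p' = p + v·dt = (-1.9550, 0.9900, -0.5950)
v' = v + a·dt = (0.9067, -0.1600, -1.7967)
gyro term ω×Iω = (-0.1260, -0.0028, 0.0660)
α = I⁻¹(τ − ω×Iω) = (1.9733, 1.3200, -1.1000)
ω' = ω + α·dt = (0.4987, -1.4340, 0.6450)
q⊗(0,ω) = (1.1033221, -0.7134923, 0.0109828, -1.0832764)
q + ½dt·q⊗(0,ω), renormalized = (-0.3377, 0.3873, 0.5477, -0.6603)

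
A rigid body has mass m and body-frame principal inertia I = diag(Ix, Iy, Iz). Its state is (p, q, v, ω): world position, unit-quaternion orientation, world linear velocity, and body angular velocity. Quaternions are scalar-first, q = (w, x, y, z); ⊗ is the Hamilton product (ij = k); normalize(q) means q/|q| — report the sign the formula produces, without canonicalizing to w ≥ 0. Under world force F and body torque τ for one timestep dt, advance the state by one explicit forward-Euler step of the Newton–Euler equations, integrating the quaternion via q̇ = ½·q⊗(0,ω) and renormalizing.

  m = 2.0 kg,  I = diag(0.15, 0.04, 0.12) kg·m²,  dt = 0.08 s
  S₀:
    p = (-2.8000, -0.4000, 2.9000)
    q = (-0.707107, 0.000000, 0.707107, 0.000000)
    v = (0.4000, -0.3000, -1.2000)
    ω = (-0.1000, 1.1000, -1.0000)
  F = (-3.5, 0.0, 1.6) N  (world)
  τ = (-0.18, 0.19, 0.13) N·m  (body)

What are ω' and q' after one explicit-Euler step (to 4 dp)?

(τ − ω×Iω)/I = (-0.6133, 4.6750, 0.9825)
new body rate ω' = (-0.1491, 1.4740, -0.9214)
q⊗(0,ω) = (-0.7778177, -0.6363963, -0.7778177, 0.7778177)
updated quaternion q' = (-0.7369, -0.0254, 0.6748, 0.0311)

ω' = (-0.1491, 1.4740, -0.9214)
q' = (-0.7369, -0.0254, 0.6748, 0.0311)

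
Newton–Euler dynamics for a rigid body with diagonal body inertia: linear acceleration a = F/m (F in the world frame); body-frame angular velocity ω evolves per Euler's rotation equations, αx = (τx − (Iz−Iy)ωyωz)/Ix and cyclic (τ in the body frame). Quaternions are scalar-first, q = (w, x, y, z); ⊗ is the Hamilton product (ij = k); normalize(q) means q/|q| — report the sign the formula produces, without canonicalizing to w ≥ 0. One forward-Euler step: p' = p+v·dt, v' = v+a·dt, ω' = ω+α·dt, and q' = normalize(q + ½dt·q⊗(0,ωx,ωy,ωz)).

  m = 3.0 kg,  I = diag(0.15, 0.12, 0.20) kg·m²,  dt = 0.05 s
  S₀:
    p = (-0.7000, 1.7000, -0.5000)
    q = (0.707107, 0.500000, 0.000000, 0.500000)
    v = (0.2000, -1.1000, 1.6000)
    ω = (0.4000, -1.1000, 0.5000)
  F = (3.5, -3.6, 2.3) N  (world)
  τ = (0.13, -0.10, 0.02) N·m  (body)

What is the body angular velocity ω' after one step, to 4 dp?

angular accel α = (1.1600, -0.7500, 0.0340)
ω + α·dt = (0.4580, -1.1375, 0.5017)

ω' = (0.4580, -1.1375, 0.5017)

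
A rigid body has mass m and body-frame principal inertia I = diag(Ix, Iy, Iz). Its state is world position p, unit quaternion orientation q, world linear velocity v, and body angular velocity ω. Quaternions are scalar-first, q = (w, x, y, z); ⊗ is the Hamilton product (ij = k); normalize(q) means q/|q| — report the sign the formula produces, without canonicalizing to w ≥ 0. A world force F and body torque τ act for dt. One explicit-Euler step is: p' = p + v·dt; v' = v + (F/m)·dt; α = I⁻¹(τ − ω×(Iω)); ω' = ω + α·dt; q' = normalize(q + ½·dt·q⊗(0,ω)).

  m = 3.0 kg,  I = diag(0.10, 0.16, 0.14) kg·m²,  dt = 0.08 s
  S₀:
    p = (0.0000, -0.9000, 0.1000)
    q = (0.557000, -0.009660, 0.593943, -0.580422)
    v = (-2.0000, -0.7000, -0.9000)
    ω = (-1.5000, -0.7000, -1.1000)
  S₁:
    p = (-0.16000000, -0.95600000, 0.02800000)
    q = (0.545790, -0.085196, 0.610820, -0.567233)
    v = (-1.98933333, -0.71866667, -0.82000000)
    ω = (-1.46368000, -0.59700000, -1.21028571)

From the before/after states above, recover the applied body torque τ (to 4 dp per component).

rate change Δω = (0.03632000, 0.10300000, -0.11028571)
precession coupling = (-0.0154, -0.0660, 0.0630)
applied torque τ = (0.0300, 0.1400, -0.1300)

τ = (0.0300, 0.1400, -0.1300)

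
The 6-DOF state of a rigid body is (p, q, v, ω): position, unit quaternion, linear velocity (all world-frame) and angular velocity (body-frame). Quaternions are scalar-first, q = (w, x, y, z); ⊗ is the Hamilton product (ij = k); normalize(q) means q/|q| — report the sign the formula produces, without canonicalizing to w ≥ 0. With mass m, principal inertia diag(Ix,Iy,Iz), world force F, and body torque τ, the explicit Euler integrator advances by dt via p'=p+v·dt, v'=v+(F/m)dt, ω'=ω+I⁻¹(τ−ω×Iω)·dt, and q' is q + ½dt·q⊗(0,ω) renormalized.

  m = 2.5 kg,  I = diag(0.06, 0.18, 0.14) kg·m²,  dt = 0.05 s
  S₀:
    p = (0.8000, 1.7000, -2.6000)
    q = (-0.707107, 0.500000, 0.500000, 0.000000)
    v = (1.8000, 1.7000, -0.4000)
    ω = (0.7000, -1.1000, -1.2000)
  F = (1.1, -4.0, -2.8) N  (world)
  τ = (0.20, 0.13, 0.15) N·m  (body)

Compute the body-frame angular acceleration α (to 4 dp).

precession coupling ω×(Iω) = (-0.0528, 0.0672, -0.0924)
(τ − ω×Iω)/I = (4.2133, 0.3489, 1.7314)

α = (4.2133, 0.3489, 1.7314)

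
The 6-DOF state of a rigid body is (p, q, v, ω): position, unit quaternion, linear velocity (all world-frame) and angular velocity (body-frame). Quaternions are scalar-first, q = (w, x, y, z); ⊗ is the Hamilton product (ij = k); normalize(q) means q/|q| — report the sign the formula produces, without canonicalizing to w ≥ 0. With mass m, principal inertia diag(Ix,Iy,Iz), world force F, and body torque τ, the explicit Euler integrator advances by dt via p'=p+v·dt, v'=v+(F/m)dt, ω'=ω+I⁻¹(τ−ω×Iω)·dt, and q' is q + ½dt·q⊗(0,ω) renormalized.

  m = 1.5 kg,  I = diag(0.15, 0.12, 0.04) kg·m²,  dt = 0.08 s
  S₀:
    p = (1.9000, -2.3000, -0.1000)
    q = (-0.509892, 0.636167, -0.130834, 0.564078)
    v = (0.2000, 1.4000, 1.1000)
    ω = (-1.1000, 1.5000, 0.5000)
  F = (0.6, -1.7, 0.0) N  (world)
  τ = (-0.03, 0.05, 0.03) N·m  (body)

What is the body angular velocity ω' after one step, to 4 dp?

ω' = (-1.0840, 1.5737, 0.4610)

α = I⁻¹(τ − ω×Iω) = (0.2000, 0.9208, -0.4875)
ω + α·dt = (-1.0840, 1.5737, 0.4610)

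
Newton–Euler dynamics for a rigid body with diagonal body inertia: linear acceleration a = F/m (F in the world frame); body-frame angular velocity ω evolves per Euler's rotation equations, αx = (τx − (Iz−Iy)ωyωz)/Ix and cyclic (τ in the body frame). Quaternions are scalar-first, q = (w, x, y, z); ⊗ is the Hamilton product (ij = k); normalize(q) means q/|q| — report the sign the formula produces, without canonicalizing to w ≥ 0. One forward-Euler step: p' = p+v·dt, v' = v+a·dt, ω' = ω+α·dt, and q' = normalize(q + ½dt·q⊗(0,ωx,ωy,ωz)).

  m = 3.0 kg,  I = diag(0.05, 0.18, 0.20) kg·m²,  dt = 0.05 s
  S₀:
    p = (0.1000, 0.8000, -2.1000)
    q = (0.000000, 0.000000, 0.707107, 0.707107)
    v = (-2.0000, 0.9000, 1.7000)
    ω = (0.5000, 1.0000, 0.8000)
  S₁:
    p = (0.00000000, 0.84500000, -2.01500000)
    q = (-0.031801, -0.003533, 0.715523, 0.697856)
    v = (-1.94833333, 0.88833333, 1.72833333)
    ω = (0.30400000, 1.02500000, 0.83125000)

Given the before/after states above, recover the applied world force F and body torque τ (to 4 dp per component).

F = (3.1000, -0.7000, 1.7000)
τ = (-0.1800, 0.0300, 0.1900)

rate change Δω = (-0.19600000, 0.02500000, 0.03125000)
precession coupling = (0.0160, -0.0600, 0.0650)
applied torque τ = (-0.1800, 0.0300, 0.1900)
Δv = v₁−v₀ = (0.05166667, -0.01166667, 0.02833333)
F = m·Δv/dt = (3.1000, -0.7000, 1.7000)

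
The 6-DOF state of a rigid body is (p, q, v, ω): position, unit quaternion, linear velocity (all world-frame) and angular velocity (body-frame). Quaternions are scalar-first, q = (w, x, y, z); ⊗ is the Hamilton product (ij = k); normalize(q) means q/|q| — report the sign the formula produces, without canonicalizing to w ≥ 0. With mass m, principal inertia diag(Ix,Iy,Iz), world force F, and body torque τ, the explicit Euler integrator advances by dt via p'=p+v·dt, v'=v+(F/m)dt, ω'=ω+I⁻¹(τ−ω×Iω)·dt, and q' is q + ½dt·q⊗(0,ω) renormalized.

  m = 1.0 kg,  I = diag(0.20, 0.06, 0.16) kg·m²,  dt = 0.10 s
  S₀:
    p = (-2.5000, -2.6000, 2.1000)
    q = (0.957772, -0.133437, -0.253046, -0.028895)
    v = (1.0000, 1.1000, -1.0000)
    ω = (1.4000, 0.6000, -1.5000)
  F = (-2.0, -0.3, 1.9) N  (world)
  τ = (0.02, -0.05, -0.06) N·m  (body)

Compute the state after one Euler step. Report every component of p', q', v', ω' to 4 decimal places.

α = I⁻¹(τ − ω×Iω) = (0.5500, 0.5667, 0.3600)
ω' = ω + α·dt = (1.4550, 0.6567, -1.4640)
Hamilton product q⊗(0,ω) = (0.2952969, 1.7377868, 0.3340547, -1.1624558)
q + ½dt·q⊗(0,ω), renormalized = (0.9670, -0.0463, -0.2350, -0.0865)
a = (-2.0000, -0.3000, 1.9000)
new position p' = (-2.4000, -2.4900, 2.0000)
v + (F/m)dt = (0.8000, 1.0700, -0.8100)

p' = (-2.4000, -2.4900, 2.0000)
q' = (0.9670, -0.0463, -0.2350, -0.0865)
v' = (0.8000, 1.0700, -0.8100)
ω' = (1.4550, 0.6567, -1.4640)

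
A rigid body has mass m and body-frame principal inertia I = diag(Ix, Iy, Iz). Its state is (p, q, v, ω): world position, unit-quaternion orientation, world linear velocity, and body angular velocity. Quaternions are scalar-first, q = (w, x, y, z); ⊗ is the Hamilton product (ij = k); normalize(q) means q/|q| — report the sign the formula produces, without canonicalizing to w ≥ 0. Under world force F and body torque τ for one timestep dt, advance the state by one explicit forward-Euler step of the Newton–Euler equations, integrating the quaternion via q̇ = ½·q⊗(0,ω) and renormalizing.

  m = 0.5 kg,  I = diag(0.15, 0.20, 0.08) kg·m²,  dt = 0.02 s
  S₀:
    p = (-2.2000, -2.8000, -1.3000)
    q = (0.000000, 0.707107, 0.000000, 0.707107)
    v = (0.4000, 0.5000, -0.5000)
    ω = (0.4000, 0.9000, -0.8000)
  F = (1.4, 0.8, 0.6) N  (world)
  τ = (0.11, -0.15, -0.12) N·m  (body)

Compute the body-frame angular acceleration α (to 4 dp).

α = (0.1573, -0.6380, -1.7250)

gyro term ω×Iω = (0.0864, -0.0224, 0.0180)
angular accel α = (0.1573, -0.6380, -1.7250)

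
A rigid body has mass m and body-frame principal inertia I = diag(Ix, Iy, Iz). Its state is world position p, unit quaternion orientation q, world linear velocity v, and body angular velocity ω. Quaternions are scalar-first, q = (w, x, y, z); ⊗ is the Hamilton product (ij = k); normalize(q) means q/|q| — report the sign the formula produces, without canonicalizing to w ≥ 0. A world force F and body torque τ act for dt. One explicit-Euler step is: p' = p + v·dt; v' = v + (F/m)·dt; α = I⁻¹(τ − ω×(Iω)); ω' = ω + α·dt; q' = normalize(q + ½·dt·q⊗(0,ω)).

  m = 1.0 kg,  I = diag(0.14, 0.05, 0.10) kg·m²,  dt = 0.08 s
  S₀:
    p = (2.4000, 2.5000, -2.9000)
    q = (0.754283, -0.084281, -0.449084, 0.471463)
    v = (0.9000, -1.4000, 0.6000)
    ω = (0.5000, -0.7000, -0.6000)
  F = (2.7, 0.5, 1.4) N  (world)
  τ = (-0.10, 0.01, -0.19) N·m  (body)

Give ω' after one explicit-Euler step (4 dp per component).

(τ − ω×Iω)/I = (-0.8643, 0.4400, -2.2150)
ω + α·dt = (0.4309, -0.6648, -0.7772)

ω' = (0.4309, -0.6648, -0.7772)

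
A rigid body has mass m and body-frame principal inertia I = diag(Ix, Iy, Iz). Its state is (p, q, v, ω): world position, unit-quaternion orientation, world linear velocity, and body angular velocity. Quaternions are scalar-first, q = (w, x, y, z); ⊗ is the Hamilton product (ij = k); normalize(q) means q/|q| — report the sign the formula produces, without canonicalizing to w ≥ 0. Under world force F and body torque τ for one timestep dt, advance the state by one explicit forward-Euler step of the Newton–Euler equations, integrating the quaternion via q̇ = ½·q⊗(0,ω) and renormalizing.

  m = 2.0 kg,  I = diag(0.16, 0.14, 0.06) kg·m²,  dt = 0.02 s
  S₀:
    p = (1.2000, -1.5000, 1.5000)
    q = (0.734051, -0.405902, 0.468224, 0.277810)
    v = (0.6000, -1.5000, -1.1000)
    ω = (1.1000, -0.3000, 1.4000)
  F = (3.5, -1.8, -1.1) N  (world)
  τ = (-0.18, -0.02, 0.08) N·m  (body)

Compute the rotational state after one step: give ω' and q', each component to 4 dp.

ω' = (1.0733, -0.3249, 1.4245)
q' = (0.7359, -0.3904, 0.4747, 0.2841)

α = I⁻¹(τ − ω×Iω) = (-1.3350, -1.2429, 1.2233)
ω + α·dt = (1.0733, -0.3249, 1.4245)
q⊗(0,ω) = (0.1980254, 1.5463127, 0.6536385, 0.6343956)
q + ½dt·q⊗(0,ω), renormalized = (0.7359, -0.3904, 0.4747, 0.2841)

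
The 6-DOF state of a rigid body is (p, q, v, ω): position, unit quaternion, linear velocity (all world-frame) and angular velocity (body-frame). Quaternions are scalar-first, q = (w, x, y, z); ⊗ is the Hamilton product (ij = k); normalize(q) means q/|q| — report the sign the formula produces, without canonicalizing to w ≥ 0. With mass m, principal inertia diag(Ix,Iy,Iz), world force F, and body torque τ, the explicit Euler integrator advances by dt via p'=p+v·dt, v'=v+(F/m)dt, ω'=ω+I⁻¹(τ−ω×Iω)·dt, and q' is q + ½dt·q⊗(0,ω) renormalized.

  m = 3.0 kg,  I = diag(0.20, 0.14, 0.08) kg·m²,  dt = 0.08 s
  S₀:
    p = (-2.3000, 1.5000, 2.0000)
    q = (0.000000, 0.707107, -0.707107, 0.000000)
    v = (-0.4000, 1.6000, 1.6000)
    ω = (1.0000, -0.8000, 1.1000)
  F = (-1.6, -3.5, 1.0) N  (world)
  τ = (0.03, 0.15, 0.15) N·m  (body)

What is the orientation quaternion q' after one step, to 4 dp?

q' = (-0.0508, 0.6745, -0.7365, 0.0056)

2q̇ = q⊗(0,ω) = (-1.2727926, -0.7778177, -0.7778177, 0.1414214)
q + ½dt·q⊗(0,ω), renormalized = (-0.0508, 0.6745, -0.7365, 0.0056)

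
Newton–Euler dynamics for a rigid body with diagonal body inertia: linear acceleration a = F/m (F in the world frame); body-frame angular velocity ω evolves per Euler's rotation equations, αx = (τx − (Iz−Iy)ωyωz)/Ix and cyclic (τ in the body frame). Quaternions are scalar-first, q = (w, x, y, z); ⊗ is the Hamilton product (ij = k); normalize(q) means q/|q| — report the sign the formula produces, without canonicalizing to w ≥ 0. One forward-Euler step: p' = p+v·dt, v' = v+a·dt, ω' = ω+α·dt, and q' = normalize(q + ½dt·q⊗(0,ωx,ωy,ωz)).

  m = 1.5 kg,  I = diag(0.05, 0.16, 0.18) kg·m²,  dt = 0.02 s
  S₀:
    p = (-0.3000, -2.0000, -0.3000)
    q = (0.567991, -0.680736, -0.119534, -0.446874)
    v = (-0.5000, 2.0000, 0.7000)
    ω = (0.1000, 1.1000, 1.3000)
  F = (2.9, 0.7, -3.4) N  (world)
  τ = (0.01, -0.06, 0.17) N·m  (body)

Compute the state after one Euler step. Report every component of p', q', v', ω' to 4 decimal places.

p' = (-0.3100, -1.9600, -0.2860)
q' = (0.5757, -0.6767, -0.1049, -0.4468)
v' = (-0.4613, 2.0093, 0.6547)
ω' = (0.0926, 1.0946, 1.3175)

gyro term ω×Iω = (0.0286, -0.0169, 0.0121)
angular accel α = (-0.3720, -0.2694, 0.8772)
ω + α·dt = (0.0926, 1.0946, 1.3175)
2q̇ = q⊗(0,ω) = (0.7804972, 0.3929663, 1.4650595, 0.0015321)
q + ½dt·q⊗(0,ω), renormalized = (0.5757, -0.6767, -0.1049, -0.4468)
new position p' = (-0.3100, -1.9600, -0.2860)
v + (F/m)dt = (-0.4613, 2.0093, 0.6547)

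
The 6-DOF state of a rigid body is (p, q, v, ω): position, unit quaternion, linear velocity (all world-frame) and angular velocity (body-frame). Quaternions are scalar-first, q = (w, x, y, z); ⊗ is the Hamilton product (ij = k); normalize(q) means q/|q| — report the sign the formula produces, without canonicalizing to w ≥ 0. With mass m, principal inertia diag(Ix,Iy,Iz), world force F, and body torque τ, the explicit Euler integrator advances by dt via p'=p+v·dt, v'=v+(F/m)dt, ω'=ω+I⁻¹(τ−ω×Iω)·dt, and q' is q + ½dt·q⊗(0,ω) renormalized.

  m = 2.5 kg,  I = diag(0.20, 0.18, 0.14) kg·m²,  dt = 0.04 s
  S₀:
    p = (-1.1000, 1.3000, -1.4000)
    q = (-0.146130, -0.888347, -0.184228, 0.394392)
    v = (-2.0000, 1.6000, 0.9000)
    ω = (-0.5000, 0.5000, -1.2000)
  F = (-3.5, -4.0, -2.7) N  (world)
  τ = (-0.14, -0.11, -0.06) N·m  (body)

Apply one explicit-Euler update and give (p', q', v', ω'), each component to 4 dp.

p' = (-1.1800, 1.3640, -1.3640)
q' = (-0.1437, -0.8861, -0.2109, 0.3870)
v' = (-2.0560, 1.5360, 0.8568)
ω' = (-0.5328, 0.4676, -1.2186)

new position p' = (-1.1800, 1.3640, -1.3640)
v' = v + a·dt = (-2.0560, 1.5360, 0.8568)
angular accel α = (-0.8200, -0.8111, -0.4643)
new body rate ω' = (-0.5328, 0.4676, -1.2186)
2q̇ = q⊗(0,ω) = (0.1212109, 0.0969426, -1.3362774, -0.3609315)
q' = normalize(q + ½dt·q⊗(0,ω)) = (-0.1437, -0.8861, -0.2109, 0.3870)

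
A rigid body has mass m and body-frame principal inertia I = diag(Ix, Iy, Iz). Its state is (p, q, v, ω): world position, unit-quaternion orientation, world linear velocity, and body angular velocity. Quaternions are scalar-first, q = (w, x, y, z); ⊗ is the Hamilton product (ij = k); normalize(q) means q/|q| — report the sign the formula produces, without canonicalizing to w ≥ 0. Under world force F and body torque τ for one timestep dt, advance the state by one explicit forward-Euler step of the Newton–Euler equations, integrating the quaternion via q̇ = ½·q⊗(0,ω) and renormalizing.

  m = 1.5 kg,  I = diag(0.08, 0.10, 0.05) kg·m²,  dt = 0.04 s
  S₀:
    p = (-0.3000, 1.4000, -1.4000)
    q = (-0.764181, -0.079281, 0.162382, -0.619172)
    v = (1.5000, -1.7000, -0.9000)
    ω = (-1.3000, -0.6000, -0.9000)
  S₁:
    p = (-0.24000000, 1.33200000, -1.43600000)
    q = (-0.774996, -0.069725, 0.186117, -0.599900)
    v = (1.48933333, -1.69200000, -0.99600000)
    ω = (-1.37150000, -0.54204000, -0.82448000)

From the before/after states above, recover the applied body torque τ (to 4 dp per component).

Δω = ω₁−ω₀ = (-0.07150000, 0.05796000, 0.07552000)
gyro term ω₀×Iω₀ = (-0.0270, 0.0351, 0.0156)
τ = I·(Δω/dt) + ω₀×(Iω₀) = (-0.1700, 0.1800, 0.1100)

τ = (-0.1700, 0.1800, 0.1100)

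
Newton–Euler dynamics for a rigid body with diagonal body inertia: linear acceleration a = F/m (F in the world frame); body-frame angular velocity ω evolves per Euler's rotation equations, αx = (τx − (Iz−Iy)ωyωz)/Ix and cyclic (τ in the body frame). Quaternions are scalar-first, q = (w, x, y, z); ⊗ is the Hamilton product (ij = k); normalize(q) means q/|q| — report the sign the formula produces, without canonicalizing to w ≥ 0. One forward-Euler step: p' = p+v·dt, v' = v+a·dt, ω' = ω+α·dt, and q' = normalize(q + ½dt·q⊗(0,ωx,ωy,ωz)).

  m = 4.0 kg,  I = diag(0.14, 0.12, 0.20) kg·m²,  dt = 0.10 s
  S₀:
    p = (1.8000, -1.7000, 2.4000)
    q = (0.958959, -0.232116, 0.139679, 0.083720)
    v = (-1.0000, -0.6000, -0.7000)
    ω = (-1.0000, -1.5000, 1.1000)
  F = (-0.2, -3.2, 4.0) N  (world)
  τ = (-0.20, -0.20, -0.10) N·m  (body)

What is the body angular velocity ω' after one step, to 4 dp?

ω' = (-1.0486, -1.7217, 1.0650)

precession coupling ω×(Iω) = (-0.1320, 0.0660, -0.0300)
α = I⁻¹(τ − ω×Iω) = (-0.4857, -2.2167, -0.3500)
ω' = ω + α·dt = (-1.0486, -1.7217, 1.0650)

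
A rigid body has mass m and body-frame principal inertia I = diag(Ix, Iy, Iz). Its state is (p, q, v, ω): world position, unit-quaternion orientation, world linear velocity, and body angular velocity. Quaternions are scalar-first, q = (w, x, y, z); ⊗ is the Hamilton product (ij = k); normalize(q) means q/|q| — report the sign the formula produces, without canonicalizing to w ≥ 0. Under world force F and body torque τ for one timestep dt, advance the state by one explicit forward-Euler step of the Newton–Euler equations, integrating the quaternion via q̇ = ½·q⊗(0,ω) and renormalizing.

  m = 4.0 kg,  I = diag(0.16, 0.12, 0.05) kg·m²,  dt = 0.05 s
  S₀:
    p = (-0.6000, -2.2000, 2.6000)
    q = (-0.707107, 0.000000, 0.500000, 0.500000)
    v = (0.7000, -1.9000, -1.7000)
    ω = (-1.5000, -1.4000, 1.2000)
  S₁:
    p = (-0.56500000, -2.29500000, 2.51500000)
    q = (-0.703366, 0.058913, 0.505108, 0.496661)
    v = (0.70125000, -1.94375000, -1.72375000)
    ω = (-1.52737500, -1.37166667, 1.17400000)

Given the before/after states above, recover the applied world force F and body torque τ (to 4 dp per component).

ω₁ − ω₀ = (-0.02737500, 0.02833333, -0.02600000)
applied torque τ = (0.0300, -0.1300, -0.1100)
v₁ − v₀ = (0.00125000, -0.04375000, -0.02375000)
F = m·Δv/dt = (0.1000, -3.5000, -1.9000)

F = (0.1000, -3.5000, -1.9000)
τ = (0.0300, -0.1300, -0.1100)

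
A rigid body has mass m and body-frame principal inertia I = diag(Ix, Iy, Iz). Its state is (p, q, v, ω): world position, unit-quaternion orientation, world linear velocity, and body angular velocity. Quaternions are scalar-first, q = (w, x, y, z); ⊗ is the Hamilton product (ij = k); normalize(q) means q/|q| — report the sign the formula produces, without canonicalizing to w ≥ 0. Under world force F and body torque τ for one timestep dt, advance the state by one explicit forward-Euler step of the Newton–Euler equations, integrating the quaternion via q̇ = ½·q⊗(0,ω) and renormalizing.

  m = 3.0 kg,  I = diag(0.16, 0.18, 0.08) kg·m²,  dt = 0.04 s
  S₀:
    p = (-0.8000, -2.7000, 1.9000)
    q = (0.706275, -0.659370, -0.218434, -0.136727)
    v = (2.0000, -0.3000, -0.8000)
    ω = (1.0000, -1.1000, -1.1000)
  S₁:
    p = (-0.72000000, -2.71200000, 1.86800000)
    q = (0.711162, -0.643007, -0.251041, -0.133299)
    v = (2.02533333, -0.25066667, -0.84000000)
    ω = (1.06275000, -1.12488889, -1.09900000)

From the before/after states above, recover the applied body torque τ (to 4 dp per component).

τ = (0.1300, -0.2000, -0.0200)

Δω = ω₁−ω₀ = (0.06275000, -0.02488889, 0.00100000)
I·α + gyro = (0.1300, -0.2000, -0.0200)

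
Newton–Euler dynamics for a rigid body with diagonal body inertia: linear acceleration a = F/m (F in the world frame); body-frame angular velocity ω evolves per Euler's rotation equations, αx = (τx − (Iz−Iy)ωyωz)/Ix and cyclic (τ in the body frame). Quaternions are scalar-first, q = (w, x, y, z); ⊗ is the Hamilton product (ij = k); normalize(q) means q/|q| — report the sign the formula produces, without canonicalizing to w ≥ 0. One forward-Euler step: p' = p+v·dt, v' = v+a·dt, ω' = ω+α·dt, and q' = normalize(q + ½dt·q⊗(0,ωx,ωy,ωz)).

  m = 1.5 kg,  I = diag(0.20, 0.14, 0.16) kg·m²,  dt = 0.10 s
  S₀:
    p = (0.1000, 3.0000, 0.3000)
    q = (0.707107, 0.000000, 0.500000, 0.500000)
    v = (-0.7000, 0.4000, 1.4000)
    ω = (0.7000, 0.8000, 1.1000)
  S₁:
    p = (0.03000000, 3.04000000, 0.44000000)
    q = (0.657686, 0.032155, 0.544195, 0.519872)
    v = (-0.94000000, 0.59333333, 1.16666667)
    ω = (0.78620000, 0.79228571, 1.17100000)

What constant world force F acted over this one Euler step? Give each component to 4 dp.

v₁ − v₀ = (-0.24000000, 0.19333333, -0.23333333)
applied force F = (-3.6000, 2.9000, -3.5000)

F = (-3.6000, 2.9000, -3.5000)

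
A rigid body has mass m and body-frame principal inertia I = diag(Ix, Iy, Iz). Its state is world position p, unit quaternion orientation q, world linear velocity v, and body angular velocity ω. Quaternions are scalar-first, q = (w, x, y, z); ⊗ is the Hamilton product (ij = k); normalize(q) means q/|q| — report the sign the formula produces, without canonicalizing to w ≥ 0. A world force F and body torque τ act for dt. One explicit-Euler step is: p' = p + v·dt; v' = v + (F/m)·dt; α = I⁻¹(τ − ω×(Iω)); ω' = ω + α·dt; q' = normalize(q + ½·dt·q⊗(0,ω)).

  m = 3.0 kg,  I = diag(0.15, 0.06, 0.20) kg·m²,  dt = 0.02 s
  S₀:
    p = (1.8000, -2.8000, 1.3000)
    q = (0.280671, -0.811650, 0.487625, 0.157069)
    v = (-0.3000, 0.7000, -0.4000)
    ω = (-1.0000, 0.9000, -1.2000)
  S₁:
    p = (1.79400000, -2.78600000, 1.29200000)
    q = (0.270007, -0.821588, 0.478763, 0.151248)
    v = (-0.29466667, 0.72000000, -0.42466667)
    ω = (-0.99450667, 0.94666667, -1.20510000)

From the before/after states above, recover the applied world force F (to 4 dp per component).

velocity change Δv = (0.00533333, 0.02000000, -0.02466667)
F = m·Δv/dt = (0.8000, 3.0000, -3.7000)

F = (0.8000, 3.0000, -3.7000)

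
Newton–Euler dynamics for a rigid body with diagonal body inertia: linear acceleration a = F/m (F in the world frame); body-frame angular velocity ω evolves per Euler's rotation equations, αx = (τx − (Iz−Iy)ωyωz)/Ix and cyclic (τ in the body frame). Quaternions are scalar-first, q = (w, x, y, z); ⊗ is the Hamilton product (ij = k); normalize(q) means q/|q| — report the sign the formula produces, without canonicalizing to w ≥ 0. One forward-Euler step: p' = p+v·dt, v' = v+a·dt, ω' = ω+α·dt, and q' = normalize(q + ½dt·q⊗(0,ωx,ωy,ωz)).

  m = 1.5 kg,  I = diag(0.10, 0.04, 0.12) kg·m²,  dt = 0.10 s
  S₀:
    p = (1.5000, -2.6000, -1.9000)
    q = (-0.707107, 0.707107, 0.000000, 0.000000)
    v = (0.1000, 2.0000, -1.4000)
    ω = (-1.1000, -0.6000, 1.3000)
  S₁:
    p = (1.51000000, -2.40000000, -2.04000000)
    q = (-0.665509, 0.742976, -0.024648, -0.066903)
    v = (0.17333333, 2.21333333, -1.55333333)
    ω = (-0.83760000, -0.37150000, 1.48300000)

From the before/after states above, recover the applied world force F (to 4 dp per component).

F = (1.1000, 3.2000, -2.3000)

v₁ − v₀ = (0.07333333, 0.21333333, -0.15333333)
m·(v₁−v₀)/dt = (1.1000, 3.2000, -2.3000)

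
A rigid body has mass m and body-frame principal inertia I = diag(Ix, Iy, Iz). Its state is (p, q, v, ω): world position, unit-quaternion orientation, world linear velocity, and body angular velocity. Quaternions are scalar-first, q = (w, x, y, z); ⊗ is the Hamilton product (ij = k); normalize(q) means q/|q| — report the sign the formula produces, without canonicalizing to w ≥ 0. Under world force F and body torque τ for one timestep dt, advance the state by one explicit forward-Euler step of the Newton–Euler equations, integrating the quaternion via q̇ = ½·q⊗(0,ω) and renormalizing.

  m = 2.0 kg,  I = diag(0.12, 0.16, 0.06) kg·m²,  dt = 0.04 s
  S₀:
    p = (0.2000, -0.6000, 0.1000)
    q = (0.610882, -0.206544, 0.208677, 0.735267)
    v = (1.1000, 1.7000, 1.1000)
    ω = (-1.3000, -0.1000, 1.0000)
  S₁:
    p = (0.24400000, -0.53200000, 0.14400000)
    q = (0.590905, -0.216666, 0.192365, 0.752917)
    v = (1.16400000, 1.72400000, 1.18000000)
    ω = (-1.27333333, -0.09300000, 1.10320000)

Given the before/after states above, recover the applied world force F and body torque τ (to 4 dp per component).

ω₁ − ω₀ = (0.02666667, 0.00700000, 0.10320000)
ω₀×(Iω₀) = (0.0100, -0.0780, 0.0052)
applied torque τ = (0.0900, -0.0500, 0.1600)
Δv = v₁−v₀ = (0.06400000, 0.02400000, 0.08000000)
m·(v₁−v₀)/dt = (3.2000, 1.2000, 4.0000)

F = (3.2000, 1.2000, 4.0000)
τ = (0.0900, -0.0500, 0.1600)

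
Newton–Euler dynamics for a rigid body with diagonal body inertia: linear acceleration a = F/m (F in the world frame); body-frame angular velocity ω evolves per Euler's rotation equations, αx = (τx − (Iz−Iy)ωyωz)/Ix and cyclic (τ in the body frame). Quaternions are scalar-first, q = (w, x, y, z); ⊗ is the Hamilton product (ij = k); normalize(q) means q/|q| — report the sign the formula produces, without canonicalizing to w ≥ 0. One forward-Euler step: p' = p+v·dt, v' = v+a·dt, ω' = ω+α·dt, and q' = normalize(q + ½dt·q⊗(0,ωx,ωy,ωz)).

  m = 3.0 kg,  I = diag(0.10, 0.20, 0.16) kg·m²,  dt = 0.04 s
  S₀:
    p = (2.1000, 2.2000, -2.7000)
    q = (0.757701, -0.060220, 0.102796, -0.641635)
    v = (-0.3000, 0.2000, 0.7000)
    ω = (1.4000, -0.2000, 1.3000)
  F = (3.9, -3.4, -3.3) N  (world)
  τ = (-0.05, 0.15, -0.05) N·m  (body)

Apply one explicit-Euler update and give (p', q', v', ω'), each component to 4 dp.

a = (1.3000, -1.1333, -1.1000)
new position p' = (2.0880, 2.2080, -2.6720)
v' = v + a·dt = (-0.2480, 0.1547, 0.6560)
(τ − ω×Iω)/I = (-0.6040, 1.2960, -0.1375)
new body rate ω' = (1.3758, -0.1482, 1.2945)
2q̇ = q⊗(0,ω) = (0.9389927, 1.0660892, -0.9715432, 0.8531409)
updated quaternion q' = (0.7759, -0.0389, 0.0833, -0.6241)

p' = (2.0880, 2.2080, -2.6720)
q' = (0.7759, -0.0389, 0.0833, -0.6241)
v' = (-0.2480, 0.1547, 0.6560)
ω' = (1.3758, -0.1482, 1.2945)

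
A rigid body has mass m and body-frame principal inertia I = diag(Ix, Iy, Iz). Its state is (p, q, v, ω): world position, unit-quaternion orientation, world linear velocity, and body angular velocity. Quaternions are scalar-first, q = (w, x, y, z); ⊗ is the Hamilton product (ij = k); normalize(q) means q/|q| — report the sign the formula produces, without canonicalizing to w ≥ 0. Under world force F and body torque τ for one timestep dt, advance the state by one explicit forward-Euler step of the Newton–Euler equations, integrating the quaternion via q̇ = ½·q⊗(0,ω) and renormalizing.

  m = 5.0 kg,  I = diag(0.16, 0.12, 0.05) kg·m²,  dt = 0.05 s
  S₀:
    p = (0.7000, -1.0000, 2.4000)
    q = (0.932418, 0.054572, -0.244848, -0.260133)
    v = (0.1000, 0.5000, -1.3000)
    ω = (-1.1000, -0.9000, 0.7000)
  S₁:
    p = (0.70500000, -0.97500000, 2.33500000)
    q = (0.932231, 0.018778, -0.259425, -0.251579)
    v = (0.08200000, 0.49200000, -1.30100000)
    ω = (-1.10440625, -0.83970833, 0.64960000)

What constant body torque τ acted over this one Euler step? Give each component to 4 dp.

Δω = ω₁−ω₀ = (-0.00440625, 0.06029167, -0.05040000)
ω₀×(Iω₀) = (0.0441, -0.0847, -0.0396)
applied torque τ = (0.0300, 0.0600, -0.0900)

τ = (0.0300, 0.0600, -0.0900)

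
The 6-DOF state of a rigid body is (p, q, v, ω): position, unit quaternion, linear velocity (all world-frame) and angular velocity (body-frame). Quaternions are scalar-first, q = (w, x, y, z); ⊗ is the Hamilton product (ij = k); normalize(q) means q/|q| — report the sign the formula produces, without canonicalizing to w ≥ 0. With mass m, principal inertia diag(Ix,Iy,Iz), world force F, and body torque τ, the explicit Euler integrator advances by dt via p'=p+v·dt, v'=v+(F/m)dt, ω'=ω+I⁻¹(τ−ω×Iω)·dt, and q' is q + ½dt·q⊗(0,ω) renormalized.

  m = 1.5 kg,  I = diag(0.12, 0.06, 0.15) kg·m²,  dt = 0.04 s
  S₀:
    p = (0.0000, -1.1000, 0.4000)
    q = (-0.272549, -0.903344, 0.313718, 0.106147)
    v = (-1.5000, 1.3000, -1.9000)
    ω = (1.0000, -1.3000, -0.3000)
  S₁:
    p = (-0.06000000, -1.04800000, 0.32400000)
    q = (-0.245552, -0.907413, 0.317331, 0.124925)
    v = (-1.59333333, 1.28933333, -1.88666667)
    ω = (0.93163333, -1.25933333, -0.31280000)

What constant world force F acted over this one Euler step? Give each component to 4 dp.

velocity change Δv = (-0.09333333, -0.01066667, 0.01333333)
applied force F = (-3.5000, -0.4000, 0.5000)

F = (-3.5000, -0.4000, 0.5000)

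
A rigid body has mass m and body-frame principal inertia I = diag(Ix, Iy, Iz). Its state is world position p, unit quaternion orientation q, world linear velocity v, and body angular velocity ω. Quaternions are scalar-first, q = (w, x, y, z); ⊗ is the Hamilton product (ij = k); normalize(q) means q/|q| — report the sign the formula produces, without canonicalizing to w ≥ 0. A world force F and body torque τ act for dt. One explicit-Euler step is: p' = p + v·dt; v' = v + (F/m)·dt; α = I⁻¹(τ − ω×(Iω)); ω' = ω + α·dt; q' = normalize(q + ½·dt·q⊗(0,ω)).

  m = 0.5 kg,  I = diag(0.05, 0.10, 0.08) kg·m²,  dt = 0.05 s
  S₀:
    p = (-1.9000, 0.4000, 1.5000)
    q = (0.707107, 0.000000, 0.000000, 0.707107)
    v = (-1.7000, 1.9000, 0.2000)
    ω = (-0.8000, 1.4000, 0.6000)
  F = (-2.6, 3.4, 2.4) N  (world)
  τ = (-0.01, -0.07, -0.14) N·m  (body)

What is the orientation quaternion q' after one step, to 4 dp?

2q̇ = q⊗(0,ω) = (-0.4242642, -1.5556354, 0.4242642, 0.4242642)
q + ½dt·q⊗(0,ω), renormalized = (0.6959, -0.0389, 0.0106, 0.7171)

q' = (0.6959, -0.0389, 0.0106, 0.7171)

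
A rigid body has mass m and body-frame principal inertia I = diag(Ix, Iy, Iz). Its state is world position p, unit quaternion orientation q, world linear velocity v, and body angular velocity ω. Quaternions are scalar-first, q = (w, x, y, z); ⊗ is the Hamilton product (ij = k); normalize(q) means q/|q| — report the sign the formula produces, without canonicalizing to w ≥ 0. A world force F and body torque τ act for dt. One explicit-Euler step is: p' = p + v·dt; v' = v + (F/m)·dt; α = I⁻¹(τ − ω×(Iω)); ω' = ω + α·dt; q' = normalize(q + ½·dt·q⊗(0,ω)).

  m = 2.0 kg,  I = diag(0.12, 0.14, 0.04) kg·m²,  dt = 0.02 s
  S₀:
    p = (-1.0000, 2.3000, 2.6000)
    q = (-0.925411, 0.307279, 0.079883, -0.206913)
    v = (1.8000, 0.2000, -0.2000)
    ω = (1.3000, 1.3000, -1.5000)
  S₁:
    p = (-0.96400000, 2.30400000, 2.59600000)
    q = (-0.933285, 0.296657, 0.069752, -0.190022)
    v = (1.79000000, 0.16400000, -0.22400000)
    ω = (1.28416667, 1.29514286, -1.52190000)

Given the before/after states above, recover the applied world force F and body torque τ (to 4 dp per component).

velocity change Δv = (-0.01000000, -0.03600000, -0.02400000)
applied force F = (-1.0000, -3.6000, -2.4000)
rate change Δω = (-0.01583333, -0.00485714, -0.02190000)
I·α + gyro = (0.1000, -0.1900, -0.0100)

F = (-1.0000, -3.6000, -2.4000)
τ = (0.1000, -0.1900, -0.0100)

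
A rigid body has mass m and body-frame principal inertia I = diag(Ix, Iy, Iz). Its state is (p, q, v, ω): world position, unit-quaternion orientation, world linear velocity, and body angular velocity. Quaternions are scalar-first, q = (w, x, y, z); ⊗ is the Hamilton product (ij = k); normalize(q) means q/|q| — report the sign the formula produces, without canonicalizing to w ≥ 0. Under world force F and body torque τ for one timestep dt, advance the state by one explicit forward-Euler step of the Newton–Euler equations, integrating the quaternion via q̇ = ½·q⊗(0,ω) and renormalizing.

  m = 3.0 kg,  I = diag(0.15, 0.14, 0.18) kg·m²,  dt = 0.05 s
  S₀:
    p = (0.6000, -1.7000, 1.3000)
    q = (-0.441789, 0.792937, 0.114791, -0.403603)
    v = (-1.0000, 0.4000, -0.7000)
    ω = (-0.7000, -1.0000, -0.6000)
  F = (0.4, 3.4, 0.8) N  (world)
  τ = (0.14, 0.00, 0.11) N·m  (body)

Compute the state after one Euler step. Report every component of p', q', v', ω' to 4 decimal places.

p' = (0.5500, -1.6800, 1.2650)
q' = (-0.4308, 0.7884, 0.1447, -0.4146)
v' = (-0.9933, 0.4567, -0.6867)
ω' = (-0.6613, -0.9955, -0.5675)

linear accel F/m = (0.1333, 1.1333, 0.2667)
new position p' = (0.5500, -1.6800, 1.2650)
v + (F/m)dt = (-0.9933, 0.4567, -0.6867)
precession coupling ω×(Iω) = (0.0240, -0.0126, -0.0070)
angular accel α = (0.7733, 0.0900, 0.6500)
ω' = ω + α·dt = (-0.6613, -0.9955, -0.5675)
Hamilton product q⊗(0,ω) = (0.4276851, -0.1632253, 1.2000733, -0.4475099)
q + ½dt·q⊗(0,ω), renormalized = (-0.4308, 0.7884, 0.1447, -0.4146)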